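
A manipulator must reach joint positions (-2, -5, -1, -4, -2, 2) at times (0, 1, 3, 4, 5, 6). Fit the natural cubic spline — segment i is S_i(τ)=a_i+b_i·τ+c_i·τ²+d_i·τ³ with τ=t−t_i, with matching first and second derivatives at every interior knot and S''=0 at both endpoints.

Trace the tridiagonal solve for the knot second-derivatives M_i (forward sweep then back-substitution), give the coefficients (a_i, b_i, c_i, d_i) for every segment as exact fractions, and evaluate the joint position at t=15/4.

Δ: Δ0=-3, Δ1=2, Δ2=-3, Δ3=2, Δ4=4
row 1: diag=6, rhs=30; c'=1/3, d'=5
row 2: denom=6−2·1/3=16/3; d'=(-30−2·5)/(16/3)=-15/2
row 3: denom=4−1·3/16=61/16; d'=(30−1·-15/2)/(61/16)=600/61
row 4: denom=4−1·16/61=228/61; d'=(12−1·600/61)/(228/61)=11/19
back: M4=11/19
back: M3=600/61−16/61·11/19=184/19
back: M2=-15/2−3/16·184/19=-177/19
back: M1=5−1/3·-177/19=154/19
M: M0=0, M1=154/19, M2=-177/19, M3=184/19, M4=11/19, M5=0
seg 0: a=-2, c=M0/2=0, d=(M1−M0)/(6·1)=77/57, b=Δ0−h0·(2M0+M1)/6=-248/57
seg 1: a=-5, c=M1/2=77/19, d=(M2−M1)/(6·2)=-331/228, b=Δ1−h1·(2M1+M2)/6=-17/57
seg 2: a=-1, c=M2/2=-177/38, d=(M3−M2)/(6·1)=19/6, b=Δ2−h2·(2M2+M3)/6=-86/57
seg 3: a=-4, c=M3/2=92/19, d=(M4−M3)/(6·1)=-173/114, b=Δ3−h3·(2M3+M4)/6=-151/114
seg 4: a=-2, c=M4/2=11/38, d=(M5−M4)/(6·1)=-11/114, b=Δ4−h4·(2M4+M5)/6=217/57
t_q=15/4 → seg 2, τ=3/4; S=-1+-86/57·τ+-177/38·τ²+19/6·τ³=-8307/2432

  seg 0: a=-2 b=-248/57 c=0 d=77/57
  seg 1: a=-5 b=-17/57 c=77/19 d=-331/228
  seg 2: a=-1 b=-86/57 c=-177/38 d=19/6
  seg 3: a=-4 b=-151/114 c=92/19 d=-173/114
  seg 4: a=-2 b=217/57 c=11/38 d=-11/114
S(15/4) = -8307/2432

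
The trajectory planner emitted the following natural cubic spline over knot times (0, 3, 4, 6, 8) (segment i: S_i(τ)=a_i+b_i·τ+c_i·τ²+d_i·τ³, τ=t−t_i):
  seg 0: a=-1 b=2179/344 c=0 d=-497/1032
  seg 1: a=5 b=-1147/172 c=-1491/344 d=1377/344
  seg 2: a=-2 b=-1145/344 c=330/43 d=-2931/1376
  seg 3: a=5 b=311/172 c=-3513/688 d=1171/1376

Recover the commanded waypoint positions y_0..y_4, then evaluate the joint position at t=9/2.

y_0=-1 y_1=5 y_2=-2 y_3=5 y_4=-5
S(9/2) = -22147/11008

y_0 = S_0(0) = a_0 = -1
y_1 = S_1(0) = a_1 = 5
y_2 = S_2(0) = a_2 = -2
y_3 = S_3(0) = a_3 = 5
y_4 = S_3(2) = -5
t_q=9/2 is in segment 2 (τ=1/2); S_2(τ)=-22147/11008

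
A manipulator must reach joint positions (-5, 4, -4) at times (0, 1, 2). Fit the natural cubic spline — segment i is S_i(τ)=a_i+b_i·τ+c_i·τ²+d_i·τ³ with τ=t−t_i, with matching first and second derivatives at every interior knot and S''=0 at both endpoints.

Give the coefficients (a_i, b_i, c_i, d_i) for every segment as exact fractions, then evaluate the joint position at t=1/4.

Δ: Δ0=9, Δ1=-8
row 1: diag=4, rhs=-102; c'=1/4, d'=-51/2
back: M1=-51/2
M: M0=0, M1=-51/2, M2=0
seg 0: a=-5, c=M0/2=0, d=(M1−M0)/(6·1)=-17/4, b=Δ0−h0·(2M0+M1)/6=53/4
seg 1: a=4, c=M1/2=-51/4, d=(M2−M1)/(6·1)=17/4, b=Δ1−h1·(2M1+M2)/6=1/2
t_q=1/4 → seg 0, τ=1/4; S=-5+53/4·τ+0·τ²+-17/4·τ³=-449/256

  seg 0: a=-5 b=53/4 c=0 d=-17/4
  seg 1: a=4 b=1/2 c=-51/4 d=17/4
S(1/4) = -449/256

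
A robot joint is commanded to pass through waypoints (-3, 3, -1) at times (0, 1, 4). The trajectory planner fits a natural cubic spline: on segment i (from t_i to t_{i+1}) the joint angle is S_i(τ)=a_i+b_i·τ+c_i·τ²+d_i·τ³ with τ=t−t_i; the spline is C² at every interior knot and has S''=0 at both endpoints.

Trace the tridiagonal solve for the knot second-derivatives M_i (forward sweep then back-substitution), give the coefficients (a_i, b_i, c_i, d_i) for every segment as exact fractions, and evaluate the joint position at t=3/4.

  seg 0: a=-3 b=83/12 c=0 d=-11/12
  seg 1: a=3 b=25/6 c=-11/4 d=11/36
S(3/4) = 461/256

Δ: Δ0=6, Δ1=-4/3
row 1: diag=8, rhs=-44; c'=3/8, d'=-11/2
back: M1=-11/2
M: M0=0, M1=-11/2, M2=0
seg 0: a=-3, c=M0/2=0, d=(M1−M0)/(6·1)=-11/12, b=Δ0−h0·(2M0+M1)/6=83/12
seg 1: a=3, c=M1/2=-11/4, d=(M2−M1)/(6·3)=11/36, b=Δ1−h1·(2M1+M2)/6=25/6
t_q=3/4 → seg 0, τ=3/4; S=-3+83/12·τ+0·τ²+-11/12·τ³=461/256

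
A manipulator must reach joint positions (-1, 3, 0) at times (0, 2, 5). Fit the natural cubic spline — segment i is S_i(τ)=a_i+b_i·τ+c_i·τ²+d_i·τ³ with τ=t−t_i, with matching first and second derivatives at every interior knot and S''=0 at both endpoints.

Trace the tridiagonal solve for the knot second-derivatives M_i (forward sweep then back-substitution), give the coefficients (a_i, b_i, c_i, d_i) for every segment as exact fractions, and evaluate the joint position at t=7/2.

Δ: Δ0=2, Δ1=-1
row 1: diag=10, rhs=-18; c'=3/10, d'=-9/5
back: M1=-9/5
M: M0=0, M1=-9/5, M2=0
seg 0: a=-1, c=M0/2=0, d=(M1−M0)/(6·2)=-3/20, b=Δ0−h0·(2M0+M1)/6=13/5
seg 1: a=3, c=M1/2=-9/10, d=(M2−M1)/(6·3)=1/10, b=Δ1−h1·(2M1+M2)/6=4/5
t_q=7/2 → seg 1, τ=3/2; S=3+4/5·τ+-9/10·τ²+1/10·τ³=201/80

  seg 0: a=-1 b=13/5 c=0 d=-3/20
  seg 1: a=3 b=4/5 c=-9/10 d=1/10
S(7/2) = 201/80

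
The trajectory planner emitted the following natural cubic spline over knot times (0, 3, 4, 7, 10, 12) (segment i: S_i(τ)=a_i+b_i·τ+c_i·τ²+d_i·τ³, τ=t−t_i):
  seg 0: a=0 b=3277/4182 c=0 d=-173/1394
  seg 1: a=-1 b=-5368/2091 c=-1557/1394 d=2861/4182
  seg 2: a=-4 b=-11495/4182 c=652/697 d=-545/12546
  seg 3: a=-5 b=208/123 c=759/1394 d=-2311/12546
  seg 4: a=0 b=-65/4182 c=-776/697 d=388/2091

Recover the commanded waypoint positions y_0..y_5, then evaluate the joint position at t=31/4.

y_0=0 y_1=-1 y_2=-4 y_3=-5 y_4=0 y_5=-3
S(31/4) = -312537/89216

y_0 = S_0(0) = a_0 = 0
y_1 = S_1(0) = a_1 = -1
y_2 = S_2(0) = a_2 = -4
y_3 = S_3(0) = a_3 = -5
y_4 = S_4(0) = a_4 = 0
y_5 = S_4(2) = -3
t_q=31/4 is in segment 3 (τ=3/4); S_3(τ)=-312537/89216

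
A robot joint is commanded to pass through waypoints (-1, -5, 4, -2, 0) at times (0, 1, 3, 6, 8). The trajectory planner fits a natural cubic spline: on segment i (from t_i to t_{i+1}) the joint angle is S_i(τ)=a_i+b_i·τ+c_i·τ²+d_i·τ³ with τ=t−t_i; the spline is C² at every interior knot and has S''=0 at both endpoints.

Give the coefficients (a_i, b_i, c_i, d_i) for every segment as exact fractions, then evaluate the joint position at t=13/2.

  seg 0: a=-1 b=-5891/1012 c=0 d=1843/1012
  seg 1: a=-5 b=-181/506 c=5529/1012 d=-3071/2024
  seg 2: a=4 b=832/253 c=-921/253 d=475/759
  seg 3: a=-2 b=-419/253 c=504/253 d=-84/253
S(13/2) = -600/253

Δ: Δ0=-4, Δ1=9/2, Δ2=-2, Δ3=1
row 1: diag=6, rhs=51; c'=1/3, d'=17/2
row 2: denom=10−2·1/3=28/3; d'=(-39−2·17/2)/(28/3)=-6
row 3: denom=10−3·9/28=253/28; d'=(18−3·-6)/(253/28)=1008/253
back: M3=1008/253
back: M2=-6−9/28·1008/253=-1842/253
back: M1=17/2−1/3·-1842/253=5529/506
M: M0=0, M1=5529/506, M2=-1842/253, M3=1008/253, M4=0
seg 0: a=-1, c=M0/2=0, d=(M1−M0)/(6·1)=1843/1012, b=Δ0−h0·(2M0+M1)/6=-5891/1012
seg 1: a=-5, c=M1/2=5529/1012, d=(M2−M1)/(6·2)=-3071/2024, b=Δ1−h1·(2M1+M2)/6=-181/506
seg 2: a=4, c=M2/2=-921/253, d=(M3−M2)/(6·3)=475/759, b=Δ2−h2·(2M2+M3)/6=832/253
seg 3: a=-2, c=M3/2=504/253, d=(M4−M3)/(6·2)=-84/253, b=Δ3−h3·(2M3+M4)/6=-419/253
t_q=13/2 → seg 3, τ=1/2; S=-2+-419/253·τ+504/253·τ²+-84/253·τ³=-600/253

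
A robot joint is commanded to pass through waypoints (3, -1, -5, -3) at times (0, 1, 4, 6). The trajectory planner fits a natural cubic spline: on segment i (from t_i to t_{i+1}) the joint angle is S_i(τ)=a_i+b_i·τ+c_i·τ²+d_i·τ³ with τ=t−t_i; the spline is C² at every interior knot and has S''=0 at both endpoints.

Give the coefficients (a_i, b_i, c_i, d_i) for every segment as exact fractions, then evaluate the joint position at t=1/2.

  seg 0: a=3 b=-911/213 c=0 d=59/213
  seg 1: a=-1 b=-734/213 c=59/71 d=-3/71
  seg 2: a=-5 b=85/213 c=32/71 d=-16/213
S(1/2) = 509/568

Δ: Δ0=-4, Δ1=-4/3, Δ2=1
row 1: diag=8, rhs=16; c'=3/8, d'=2
row 2: denom=10−3·3/8=71/8; d'=(14−3·2)/(71/8)=64/71
back: M2=64/71
back: M1=2−3/8·64/71=118/71
M: M0=0, M1=118/71, M2=64/71, M3=0
seg 0: a=3, c=M0/2=0, d=(M1−M0)/(6·1)=59/213, b=Δ0−h0·(2M0+M1)/6=-911/213
seg 1: a=-1, c=M1/2=59/71, d=(M2−M1)/(6·3)=-3/71, b=Δ1−h1·(2M1+M2)/6=-734/213
seg 2: a=-5, c=M2/2=32/71, d=(M3−M2)/(6·2)=-16/213, b=Δ2−h2·(2M2+M3)/6=85/213
t_q=1/2 → seg 0, τ=1/2; S=3+-911/213·τ+0·τ²+59/213·τ³=509/568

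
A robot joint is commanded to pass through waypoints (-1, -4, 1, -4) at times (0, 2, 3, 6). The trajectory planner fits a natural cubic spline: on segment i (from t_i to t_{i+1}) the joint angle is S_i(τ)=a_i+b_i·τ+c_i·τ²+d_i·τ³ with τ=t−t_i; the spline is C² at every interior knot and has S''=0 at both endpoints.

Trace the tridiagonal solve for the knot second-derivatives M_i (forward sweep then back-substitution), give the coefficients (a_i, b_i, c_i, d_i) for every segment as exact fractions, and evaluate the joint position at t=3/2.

Δ: Δ0=-3/2, Δ1=5, Δ2=-5/3
row 1: diag=6, rhs=39; c'=1/6, d'=13/2
row 2: denom=8−1·1/6=47/6; d'=(-40−1·13/2)/(47/6)=-279/47
back: M2=-279/47
back: M1=13/2−1/6·-279/47=352/47
M: M0=0, M1=352/47, M2=-279/47, M3=0
seg 0: a=-1, c=M0/2=0, d=(M1−M0)/(6·2)=88/141, b=Δ0−h0·(2M0+M1)/6=-1127/282
seg 1: a=-4, c=M1/2=176/47, d=(M2−M1)/(6·1)=-631/282, b=Δ1−h1·(2M1+M2)/6=985/282
seg 2: a=1, c=M2/2=-279/94, d=(M3−M2)/(6·3)=31/94, b=Δ2−h2·(2M2+M3)/6=602/141
t_q=3/2 → seg 0, τ=3/2; S=-1+-1127/282·τ+0·τ²+88/141·τ³=-919/188

  seg 0: a=-1 b=-1127/282 c=0 d=88/141
  seg 1: a=-4 b=985/282 c=176/47 d=-631/282
  seg 2: a=1 b=602/141 c=-279/94 d=31/94
S(3/2) = -919/188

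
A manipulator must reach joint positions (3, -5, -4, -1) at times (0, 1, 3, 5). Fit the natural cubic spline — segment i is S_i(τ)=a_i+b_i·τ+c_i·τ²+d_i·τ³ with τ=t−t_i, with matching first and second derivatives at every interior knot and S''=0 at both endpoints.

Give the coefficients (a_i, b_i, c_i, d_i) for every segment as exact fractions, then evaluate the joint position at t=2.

  seg 0: a=3 b=-19/2 c=0 d=3/2
  seg 1: a=-5 b=-5 c=9/2 d=-7/8
  seg 2: a=-4 b=5/2 c=-3/4 d=1/8
S(2) = -51/8

Δ: Δ0=-8, Δ1=1/2, Δ2=3/2
row 1: diag=6, rhs=51; c'=1/3, d'=17/2
row 2: denom=8−2·1/3=22/3; d'=(6−2·17/2)/(22/3)=-3/2
back: M2=-3/2
back: M1=17/2−1/3·-3/2=9
M: M0=0, M1=9, M2=-3/2, M3=0
seg 0: a=3, c=M0/2=0, d=(M1−M0)/(6·1)=3/2, b=Δ0−h0·(2M0+M1)/6=-19/2
seg 1: a=-5, c=M1/2=9/2, d=(M2−M1)/(6·2)=-7/8, b=Δ1−h1·(2M1+M2)/6=-5
seg 2: a=-4, c=M2/2=-3/4, d=(M3−M2)/(6·2)=1/8, b=Δ2−h2·(2M2+M3)/6=5/2
t_q=2 → seg 1, τ=1; S=-5+-5·τ+9/2·τ²+-7/8·τ³=-51/8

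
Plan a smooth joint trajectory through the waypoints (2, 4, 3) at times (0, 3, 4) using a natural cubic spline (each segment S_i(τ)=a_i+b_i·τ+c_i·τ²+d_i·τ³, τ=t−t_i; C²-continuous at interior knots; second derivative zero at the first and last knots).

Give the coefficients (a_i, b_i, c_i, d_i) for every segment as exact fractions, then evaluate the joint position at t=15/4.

Δ: Δ0=2/3, Δ1=-1
row 1: diag=8, rhs=-10; c'=1/8, d'=-5/4
back: M1=-5/4
M: M0=0, M1=-5/4, M2=0
seg 0: a=2, c=M0/2=0, d=(M1−M0)/(6·3)=-5/72, b=Δ0−h0·(2M0+M1)/6=31/24
seg 1: a=4, c=M1/2=-5/8, d=(M2−M1)/(6·1)=5/24, b=Δ1−h1·(2M1+M2)/6=-7/12
t_q=15/4 → seg 1, τ=3/4; S=4+-7/12·τ+-5/8·τ²+5/24·τ³=1689/512

  seg 0: a=2 b=31/24 c=0 d=-5/72
  seg 1: a=4 b=-7/12 c=-5/8 d=5/24
S(15/4) = 1689/512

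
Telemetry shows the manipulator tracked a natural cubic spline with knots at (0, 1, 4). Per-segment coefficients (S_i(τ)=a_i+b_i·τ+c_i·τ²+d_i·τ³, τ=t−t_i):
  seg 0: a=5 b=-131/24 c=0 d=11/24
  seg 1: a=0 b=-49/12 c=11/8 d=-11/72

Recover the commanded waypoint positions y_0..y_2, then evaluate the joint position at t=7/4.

y_0=5 y_1=0 y_2=-4
S(7/4) = -1205/512

y_0 = S_0(0) = a_0 = 5
y_1 = S_1(0) = a_1 = 0
y_2 = S_1(3) = -4
t_q=7/4 is in segment 1 (τ=3/4); S_1(τ)=-1205/512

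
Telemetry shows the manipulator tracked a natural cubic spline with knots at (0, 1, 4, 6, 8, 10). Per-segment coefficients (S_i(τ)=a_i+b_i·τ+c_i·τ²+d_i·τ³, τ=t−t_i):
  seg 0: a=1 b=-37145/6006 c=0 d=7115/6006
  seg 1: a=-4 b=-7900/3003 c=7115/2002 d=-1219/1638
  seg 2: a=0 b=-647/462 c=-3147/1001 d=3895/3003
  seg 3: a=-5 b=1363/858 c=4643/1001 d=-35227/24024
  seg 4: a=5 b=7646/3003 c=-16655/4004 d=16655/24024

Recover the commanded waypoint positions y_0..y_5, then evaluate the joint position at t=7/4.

y_0=1 y_1=-4 y_2=0 y_3=-5 y_4=5 y_5=-1
S(7/4) = -549399/128128

y_0 = S_0(0) = a_0 = 1
y_1 = S_1(0) = a_1 = -4
y_2 = S_2(0) = a_2 = 0
y_3 = S_3(0) = a_3 = -5
y_4 = S_4(0) = a_4 = 5
y_5 = S_4(2) = -1
t_q=7/4 is in segment 1 (τ=3/4); S_1(τ)=-549399/128128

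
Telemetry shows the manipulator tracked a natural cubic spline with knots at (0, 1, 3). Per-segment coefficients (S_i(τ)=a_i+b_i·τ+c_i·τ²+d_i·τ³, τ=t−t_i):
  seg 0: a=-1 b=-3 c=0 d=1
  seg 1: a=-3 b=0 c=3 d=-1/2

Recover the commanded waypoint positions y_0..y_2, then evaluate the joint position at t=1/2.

y_0=-1 y_1=-3 y_2=5
S(1/2) = -19/8

y_0 = S_0(0) = a_0 = -1
y_1 = S_1(0) = a_1 = -3
y_2 = S_1(2) = 5
t_q=1/2 is in segment 0 (τ=1/2); S_0(τ)=-19/8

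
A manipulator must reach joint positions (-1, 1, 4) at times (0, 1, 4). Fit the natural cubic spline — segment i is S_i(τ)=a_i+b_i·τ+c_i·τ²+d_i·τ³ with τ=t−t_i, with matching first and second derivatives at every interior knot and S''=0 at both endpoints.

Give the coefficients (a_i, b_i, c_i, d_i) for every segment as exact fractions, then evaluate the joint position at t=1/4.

  seg 0: a=-1 b=17/8 c=0 d=-1/8
  seg 1: a=1 b=7/4 c=-3/8 d=1/24
S(1/4) = -241/512

Δ: Δ0=2, Δ1=1
row 1: diag=8, rhs=-6; c'=3/8, d'=-3/4
back: M1=-3/4
M: M0=0, M1=-3/4, M2=0
seg 0: a=-1, c=M0/2=0, d=(M1−M0)/(6·1)=-1/8, b=Δ0−h0·(2M0+M1)/6=17/8
seg 1: a=1, c=M1/2=-3/8, d=(M2−M1)/(6·3)=1/24, b=Δ1−h1·(2M1+M2)/6=7/4
t_q=1/4 → seg 0, τ=1/4; S=-1+17/8·τ+0·τ²+-1/8·τ³=-241/512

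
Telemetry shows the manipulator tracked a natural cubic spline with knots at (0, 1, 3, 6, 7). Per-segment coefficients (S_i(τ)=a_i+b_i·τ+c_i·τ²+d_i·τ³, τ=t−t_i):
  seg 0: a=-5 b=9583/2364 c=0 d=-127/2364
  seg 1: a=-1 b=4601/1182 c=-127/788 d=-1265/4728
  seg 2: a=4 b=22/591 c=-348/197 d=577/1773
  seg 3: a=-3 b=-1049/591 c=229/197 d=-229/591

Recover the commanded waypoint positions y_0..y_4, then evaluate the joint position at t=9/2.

y_0 = S_0(0) = a_0 = -5
y_1 = S_1(0) = a_1 = -1
y_2 = S_2(0) = a_2 = 4
y_3 = S_3(0) = a_3 = -3
y_4 = S_3(1) = -4
t_q=9/2 is in segment 2 (τ=3/2); S_2(τ)=1859/1576

y_0=-5 y_1=-1 y_2=4 y_3=-3 y_4=-4
S(9/2) = 1859/1576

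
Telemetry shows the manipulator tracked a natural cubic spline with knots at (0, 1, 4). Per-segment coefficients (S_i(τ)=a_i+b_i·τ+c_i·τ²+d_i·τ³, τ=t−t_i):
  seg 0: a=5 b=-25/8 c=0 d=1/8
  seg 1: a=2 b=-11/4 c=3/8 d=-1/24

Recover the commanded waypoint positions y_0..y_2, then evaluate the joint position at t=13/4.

y_0=5 y_1=2 y_2=-4
S(13/4) = -1415/512

y_0 = S_0(0) = a_0 = 5
y_1 = S_1(0) = a_1 = 2
y_2 = S_1(3) = -4
t_q=13/4 is in segment 1 (τ=9/4); S_1(τ)=-1415/512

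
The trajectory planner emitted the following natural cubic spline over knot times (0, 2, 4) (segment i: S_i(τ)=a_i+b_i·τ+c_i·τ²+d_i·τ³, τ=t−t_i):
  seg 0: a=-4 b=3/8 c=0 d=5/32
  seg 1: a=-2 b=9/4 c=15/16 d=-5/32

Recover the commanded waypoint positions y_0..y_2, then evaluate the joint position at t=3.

y_0=-4 y_1=-2 y_2=5
S(3) = 33/32

y_0 = S_0(0) = a_0 = -4
y_1 = S_1(0) = a_1 = -2
y_2 = S_1(2) = 5
t_q=3 is in segment 1 (τ=1); S_1(τ)=33/32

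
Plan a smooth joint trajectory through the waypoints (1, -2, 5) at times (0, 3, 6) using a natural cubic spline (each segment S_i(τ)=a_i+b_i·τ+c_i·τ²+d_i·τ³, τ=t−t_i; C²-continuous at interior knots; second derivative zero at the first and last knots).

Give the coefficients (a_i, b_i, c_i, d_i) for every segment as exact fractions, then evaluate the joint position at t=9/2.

  seg 0: a=1 b=-11/6 c=0 d=5/54
  seg 1: a=-2 b=2/3 c=5/6 d=-5/54
S(9/2) = 9/16

Δ: Δ0=-1, Δ1=7/3
row 1: diag=12, rhs=20; c'=1/4, d'=5/3
back: M1=5/3
M: M0=0, M1=5/3, M2=0
seg 0: a=1, c=M0/2=0, d=(M1−M0)/(6·3)=5/54, b=Δ0−h0·(2M0+M1)/6=-11/6
seg 1: a=-2, c=M1/2=5/6, d=(M2−M1)/(6·3)=-5/54, b=Δ1−h1·(2M1+M2)/6=2/3
t_q=9/2 → seg 1, τ=3/2; S=-2+2/3·τ+5/6·τ²+-5/54·τ³=9/16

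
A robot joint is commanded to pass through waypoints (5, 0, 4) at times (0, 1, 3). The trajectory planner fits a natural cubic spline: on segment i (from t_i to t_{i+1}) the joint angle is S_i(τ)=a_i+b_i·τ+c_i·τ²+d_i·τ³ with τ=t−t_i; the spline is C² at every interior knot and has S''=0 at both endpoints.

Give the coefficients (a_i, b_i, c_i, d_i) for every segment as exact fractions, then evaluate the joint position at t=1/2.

Δ: Δ0=-5, Δ1=2
row 1: diag=6, rhs=42; c'=1/3, d'=7
back: M1=7
M: M0=0, M1=7, M2=0
seg 0: a=5, c=M0/2=0, d=(M1−M0)/(6·1)=7/6, b=Δ0−h0·(2M0+M1)/6=-37/6
seg 1: a=0, c=M1/2=7/2, d=(M2−M1)/(6·2)=-7/12, b=Δ1−h1·(2M1+M2)/6=-8/3
t_q=1/2 → seg 0, τ=1/2; S=5+-37/6·τ+0·τ²+7/6·τ³=33/16

  seg 0: a=5 b=-37/6 c=0 d=7/6
  seg 1: a=0 b=-8/3 c=7/2 d=-7/12
S(1/2) = 33/16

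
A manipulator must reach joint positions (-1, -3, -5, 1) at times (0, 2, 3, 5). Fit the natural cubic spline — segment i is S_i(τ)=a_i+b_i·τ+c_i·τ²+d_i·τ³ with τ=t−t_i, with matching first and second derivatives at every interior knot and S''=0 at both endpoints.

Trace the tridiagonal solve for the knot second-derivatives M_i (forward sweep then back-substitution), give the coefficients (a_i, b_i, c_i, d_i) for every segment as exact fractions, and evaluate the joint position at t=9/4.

Δ: Δ0=-1, Δ1=-2, Δ2=3
row 1: diag=6, rhs=-6; c'=1/6, d'=-1
row 2: denom=6−1·1/6=35/6; d'=(30−1·-1)/(35/6)=186/35
back: M2=186/35
back: M1=-1−1/6·186/35=-66/35
M: M0=0, M1=-66/35, M2=186/35, M3=0
seg 0: a=-1, c=M0/2=0, d=(M1−M0)/(6·2)=-11/70, b=Δ0−h0·(2M0+M1)/6=-13/35
seg 1: a=-3, c=M1/2=-33/35, d=(M2−M1)/(6·1)=6/5, b=Δ1−h1·(2M1+M2)/6=-79/35
seg 2: a=-5, c=M2/2=93/35, d=(M3−M2)/(6·2)=-31/70, b=Δ2−h2·(2M2+M3)/6=-19/35
t_q=9/4 → seg 1, τ=1/4; S=-3+-79/35·τ+-33/35·τ²+6/5·τ³=-4037/1120

  seg 0: a=-1 b=-13/35 c=0 d=-11/70
  seg 1: a=-3 b=-79/35 c=-33/35 d=6/5
  seg 2: a=-5 b=-19/35 c=93/35 d=-31/70
S(9/4) = -4037/1120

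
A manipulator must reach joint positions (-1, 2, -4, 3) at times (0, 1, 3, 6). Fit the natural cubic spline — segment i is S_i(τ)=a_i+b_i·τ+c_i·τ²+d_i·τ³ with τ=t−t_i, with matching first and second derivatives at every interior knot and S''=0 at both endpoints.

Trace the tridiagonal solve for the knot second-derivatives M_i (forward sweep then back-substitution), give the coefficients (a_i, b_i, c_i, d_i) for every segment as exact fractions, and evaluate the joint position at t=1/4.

  seg 0: a=-1 b=179/42 c=0 d=-53/42
  seg 1: a=2 b=10/21 c=-53/14 d=43/42
  seg 2: a=-4 b=-50/21 c=33/14 d=-11/42
S(1/4) = 41/896

Δ: Δ0=3, Δ1=-3, Δ2=7/3
row 1: diag=6, rhs=-36; c'=1/3, d'=-6
row 2: denom=10−2·1/3=28/3; d'=(32−2·-6)/(28/3)=33/7
back: M2=33/7
back: M1=-6−1/3·33/7=-53/7
M: M0=0, M1=-53/7, M2=33/7, M3=0
seg 0: a=-1, c=M0/2=0, d=(M1−M0)/(6·1)=-53/42, b=Δ0−h0·(2M0+M1)/6=179/42
seg 1: a=2, c=M1/2=-53/14, d=(M2−M1)/(6·2)=43/42, b=Δ1−h1·(2M1+M2)/6=10/21
seg 2: a=-4, c=M2/2=33/14, d=(M3−M2)/(6·3)=-11/42, b=Δ2−h2·(2M2+M3)/6=-50/21
t_q=1/4 → seg 0, τ=1/4; S=-1+179/42·τ+0·τ²+-53/42·τ³=41/896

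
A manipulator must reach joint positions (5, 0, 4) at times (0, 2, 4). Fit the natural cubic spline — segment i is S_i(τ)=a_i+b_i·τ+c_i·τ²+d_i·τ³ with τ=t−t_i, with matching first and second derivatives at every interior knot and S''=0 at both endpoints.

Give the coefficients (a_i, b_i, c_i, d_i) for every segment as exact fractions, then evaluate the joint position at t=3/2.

Δ: Δ0=-5/2, Δ1=2
row 1: diag=8, rhs=27; c'=1/4, d'=27/8
back: M1=27/8
M: M0=0, M1=27/8, M2=0
seg 0: a=5, c=M0/2=0, d=(M1−M0)/(6·2)=9/32, b=Δ0−h0·(2M0+M1)/6=-29/8
seg 1: a=0, c=M1/2=27/16, d=(M2−M1)/(6·2)=-9/32, b=Δ1−h1·(2M1+M2)/6=-1/4
t_q=3/2 → seg 0, τ=3/2; S=5+-29/8·τ+0·τ²+9/32·τ³=131/256

  seg 0: a=5 b=-29/8 c=0 d=9/32
  seg 1: a=0 b=-1/4 c=27/16 d=-9/32
S(3/2) = 131/256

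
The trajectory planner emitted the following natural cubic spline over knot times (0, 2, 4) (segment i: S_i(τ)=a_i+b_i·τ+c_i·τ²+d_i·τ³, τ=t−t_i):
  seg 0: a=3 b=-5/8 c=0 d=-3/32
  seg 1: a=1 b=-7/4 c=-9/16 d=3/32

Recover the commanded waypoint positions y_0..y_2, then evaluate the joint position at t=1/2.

y_0=3 y_1=1 y_2=-4
S(1/2) = 685/256

y_0 = S_0(0) = a_0 = 3
y_1 = S_1(0) = a_1 = 1
y_2 = S_1(2) = -4
t_q=1/2 is in segment 0 (τ=1/2); S_0(τ)=685/256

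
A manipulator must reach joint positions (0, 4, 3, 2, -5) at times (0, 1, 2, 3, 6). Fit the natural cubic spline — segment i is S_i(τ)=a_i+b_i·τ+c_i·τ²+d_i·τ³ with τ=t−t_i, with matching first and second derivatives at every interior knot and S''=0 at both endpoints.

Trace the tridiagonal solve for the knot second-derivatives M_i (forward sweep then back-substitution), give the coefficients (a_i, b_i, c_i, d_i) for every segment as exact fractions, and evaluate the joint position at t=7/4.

Δ: Δ0=4, Δ1=-1, Δ2=-1, Δ3=-7/3
row 1: diag=4, rhs=-30; c'=1/4, d'=-15/2
row 2: denom=4−1·1/4=15/4; d'=(0−1·-15/2)/(15/4)=2
row 3: denom=8−1·4/15=116/15; d'=(-8−1·2)/(116/15)=-75/58
back: M3=-75/58
back: M2=2−4/15·-75/58=68/29
back: M1=-15/2−1/4·68/29=-469/58
M: M0=0, M1=-469/58, M2=68/29, M3=-75/58, M4=0
seg 0: a=0, c=M0/2=0, d=(M1−M0)/(6·1)=-469/348, b=Δ0−h0·(2M0+M1)/6=1861/348
seg 1: a=4, c=M1/2=-469/116, d=(M2−M1)/(6·1)=605/348, b=Δ1−h1·(2M1+M2)/6=227/174
seg 2: a=3, c=M2/2=34/29, d=(M3−M2)/(6·1)=-211/348, b=Δ2−h2·(2M2+M3)/6=-545/348
seg 3: a=2, c=M3/2=-75/116, d=(M4−M3)/(6·3)=25/348, b=Δ3−h3·(2M3+M4)/6=-181/174
t_q=7/4 → seg 1, τ=3/4; S=4+227/174·τ+-469/116·τ²+605/348·τ³=25521/7424

  seg 0: a=0 b=1861/348 c=0 d=-469/348
  seg 1: a=4 b=227/174 c=-469/116 d=605/348
  seg 2: a=3 b=-545/348 c=34/29 d=-211/348
  seg 3: a=2 b=-181/174 c=-75/116 d=25/348
S(7/4) = 25521/7424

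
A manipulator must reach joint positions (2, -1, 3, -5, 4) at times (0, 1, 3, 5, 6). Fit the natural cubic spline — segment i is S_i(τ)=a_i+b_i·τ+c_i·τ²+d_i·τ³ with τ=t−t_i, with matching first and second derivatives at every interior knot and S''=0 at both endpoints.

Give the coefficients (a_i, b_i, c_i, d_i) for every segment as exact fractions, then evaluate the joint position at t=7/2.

Δ: Δ0=-3, Δ1=2, Δ2=-4, Δ3=9
row 1: diag=6, rhs=30; c'=1/3, d'=5
row 2: denom=8−2·1/3=22/3; d'=(-36−2·5)/(22/3)=-69/11
row 3: denom=6−2·3/11=60/11; d'=(78−2·-69/11)/(60/11)=83/5
back: M3=83/5
back: M2=-69/11−3/11·83/5=-54/5
back: M1=5−1/3·-54/5=43/5
M: M0=0, M1=43/5, M2=-54/5, M3=83/5, M4=0
seg 0: a=2, c=M0/2=0, d=(M1−M0)/(6·1)=43/30, b=Δ0−h0·(2M0+M1)/6=-133/30
seg 1: a=-1, c=M1/2=43/10, d=(M2−M1)/(6·2)=-97/60, b=Δ1−h1·(2M1+M2)/6=-2/15
seg 2: a=3, c=M2/2=-27/5, d=(M3−M2)/(6·2)=137/60, b=Δ2−h2·(2M2+M3)/6=-7/3
seg 3: a=-5, c=M3/2=83/10, d=(M4−M3)/(6·1)=-83/30, b=Δ3−h3·(2M3+M4)/6=52/15
t_q=7/2 → seg 2, τ=1/2; S=3+-7/3·τ+-27/5·τ²+137/60·τ³=123/160

  seg 0: a=2 b=-133/30 c=0 d=43/30
  seg 1: a=-1 b=-2/15 c=43/10 d=-97/60
  seg 2: a=3 b=-7/3 c=-27/5 d=137/60
  seg 3: a=-5 b=52/15 c=83/10 d=-83/30
S(7/2) = 123/160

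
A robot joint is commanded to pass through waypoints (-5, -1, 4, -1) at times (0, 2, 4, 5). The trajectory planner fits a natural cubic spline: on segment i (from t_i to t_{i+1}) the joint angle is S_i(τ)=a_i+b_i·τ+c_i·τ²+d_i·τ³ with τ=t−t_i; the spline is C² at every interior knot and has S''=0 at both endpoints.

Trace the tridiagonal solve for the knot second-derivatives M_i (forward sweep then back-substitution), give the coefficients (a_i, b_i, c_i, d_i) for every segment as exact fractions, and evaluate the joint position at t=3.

Δ: Δ0=2, Δ1=5/2, Δ2=-5
row 1: diag=8, rhs=3; c'=1/4, d'=3/8
row 2: denom=6−2·1/4=11/2; d'=(-45−2·3/8)/(11/2)=-183/22
back: M2=-183/22
back: M1=3/8−1/4·-183/22=27/11
M: M0=0, M1=27/11, M2=-183/22, M3=0
seg 0: a=-5, c=M0/2=0, d=(M1−M0)/(6·2)=9/44, b=Δ0−h0·(2M0+M1)/6=13/11
seg 1: a=-1, c=M1/2=27/22, d=(M2−M1)/(6·2)=-79/88, b=Δ1−h1·(2M1+M2)/6=40/11
seg 2: a=4, c=M2/2=-183/44, d=(M3−M2)/(6·1)=61/44, b=Δ2−h2·(2M2+M3)/6=-49/22
t_q=3 → seg 1, τ=1; S=-1+40/11·τ+27/22·τ²+-79/88·τ³=261/88

  seg 0: a=-5 b=13/11 c=0 d=9/44
  seg 1: a=-1 b=40/11 c=27/22 d=-79/88
  seg 2: a=4 b=-49/22 c=-183/44 d=61/44
S(3) = 261/88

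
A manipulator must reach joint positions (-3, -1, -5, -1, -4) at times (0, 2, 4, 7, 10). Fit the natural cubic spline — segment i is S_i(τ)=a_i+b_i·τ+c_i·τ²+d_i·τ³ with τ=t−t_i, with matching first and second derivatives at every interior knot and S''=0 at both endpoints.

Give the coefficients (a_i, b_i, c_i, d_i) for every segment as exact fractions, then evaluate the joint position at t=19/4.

  seg 0: a=-3 b=121/60 c=0 d=-61/240
  seg 1: a=-1 b=-31/30 c=-61/40 d=25/48
  seg 2: a=-5 b=-53/60 c=8/5 d=-31/108
  seg 3: a=-1 b=29/30 c=-59/60 d=59/540
S(19/4) = -6251/1280

Δ: Δ0=1, Δ1=-2, Δ2=4/3, Δ3=-1
row 1: diag=8, rhs=-18; c'=1/4, d'=-9/4
row 2: denom=10−2·1/4=19/2; d'=(20−2·-9/4)/(19/2)=49/19
row 3: denom=12−3·6/19=210/19; d'=(-14−3·49/19)/(210/19)=-59/30
back: M3=-59/30
back: M2=49/19−6/19·-59/30=16/5
back: M1=-9/4−1/4·16/5=-61/20
M: M0=0, M1=-61/20, M2=16/5, M3=-59/30, M4=0
seg 0: a=-3, c=M0/2=0, d=(M1−M0)/(6·2)=-61/240, b=Δ0−h0·(2M0+M1)/6=121/60
seg 1: a=-1, c=M1/2=-61/40, d=(M2−M1)/(6·2)=25/48, b=Δ1−h1·(2M1+M2)/6=-31/30
seg 2: a=-5, c=M2/2=8/5, d=(M3−M2)/(6·3)=-31/108, b=Δ2−h2·(2M2+M3)/6=-53/60
seg 3: a=-1, c=M3/2=-59/60, d=(M4−M3)/(6·3)=59/540, b=Δ3−h3·(2M3+M4)/6=29/30
t_q=19/4 → seg 2, τ=3/4; S=-5+-53/60·τ+8/5·τ²+-31/108·τ³=-6251/1280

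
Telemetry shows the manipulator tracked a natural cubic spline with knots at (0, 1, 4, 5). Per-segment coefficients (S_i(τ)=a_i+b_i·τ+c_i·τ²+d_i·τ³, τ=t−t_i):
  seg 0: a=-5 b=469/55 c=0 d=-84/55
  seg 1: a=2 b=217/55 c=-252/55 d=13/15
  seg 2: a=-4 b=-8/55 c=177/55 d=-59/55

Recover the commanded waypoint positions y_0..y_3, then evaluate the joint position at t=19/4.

y_0=-5 y_1=2 y_2=-4 y_3=-2
S(19/4) = -1937/704

y_0 = S_0(0) = a_0 = -5
y_1 = S_1(0) = a_1 = 2
y_2 = S_2(0) = a_2 = -4
y_3 = S_2(1) = -2
t_q=19/4 is in segment 2 (τ=3/4); S_2(τ)=-1937/704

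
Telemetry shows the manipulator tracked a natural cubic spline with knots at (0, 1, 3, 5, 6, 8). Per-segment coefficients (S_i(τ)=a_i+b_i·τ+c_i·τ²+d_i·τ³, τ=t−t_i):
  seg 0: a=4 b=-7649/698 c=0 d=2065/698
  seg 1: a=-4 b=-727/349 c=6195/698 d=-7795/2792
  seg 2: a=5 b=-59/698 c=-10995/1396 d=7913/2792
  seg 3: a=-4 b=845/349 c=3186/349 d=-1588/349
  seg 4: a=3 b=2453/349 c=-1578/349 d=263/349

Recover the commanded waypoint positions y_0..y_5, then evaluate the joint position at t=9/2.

y_0 = S_0(0) = a_0 = 4
y_1 = S_1(0) = a_1 = -4
y_2 = S_2(0) = a_2 = 5
y_3 = S_3(0) = a_3 = -4
y_4 = S_4(0) = a_4 = 3
y_5 = S_4(2) = 5
t_q=9/2 is in segment 2 (τ=3/2); S_2(τ)=-73321/22336

y_0=4 y_1=-4 y_2=5 y_3=-4 y_4=3 y_5=5
S(9/2) = -73321/22336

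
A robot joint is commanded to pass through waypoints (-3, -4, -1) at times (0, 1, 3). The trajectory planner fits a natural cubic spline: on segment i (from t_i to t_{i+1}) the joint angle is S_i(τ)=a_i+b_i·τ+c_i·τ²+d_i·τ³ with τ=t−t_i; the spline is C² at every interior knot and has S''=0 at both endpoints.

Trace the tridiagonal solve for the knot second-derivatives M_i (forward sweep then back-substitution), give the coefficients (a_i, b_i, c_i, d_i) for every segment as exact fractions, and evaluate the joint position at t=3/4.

Δ: Δ0=-1, Δ1=3/2
row 1: diag=6, rhs=15; c'=1/3, d'=5/2
back: M1=5/2
M: M0=0, M1=5/2, M2=0
seg 0: a=-3, c=M0/2=0, d=(M1−M0)/(6·1)=5/12, b=Δ0−h0·(2M0+M1)/6=-17/12
seg 1: a=-4, c=M1/2=5/4, d=(M2−M1)/(6·2)=-5/24, b=Δ1−h1·(2M1+M2)/6=-1/6
t_q=3/4 → seg 0, τ=3/4; S=-3+-17/12·τ+0·τ²+5/12·τ³=-995/256

  seg 0: a=-3 b=-17/12 c=0 d=5/12
  seg 1: a=-4 b=-1/6 c=5/4 d=-5/24
S(3/4) = -995/256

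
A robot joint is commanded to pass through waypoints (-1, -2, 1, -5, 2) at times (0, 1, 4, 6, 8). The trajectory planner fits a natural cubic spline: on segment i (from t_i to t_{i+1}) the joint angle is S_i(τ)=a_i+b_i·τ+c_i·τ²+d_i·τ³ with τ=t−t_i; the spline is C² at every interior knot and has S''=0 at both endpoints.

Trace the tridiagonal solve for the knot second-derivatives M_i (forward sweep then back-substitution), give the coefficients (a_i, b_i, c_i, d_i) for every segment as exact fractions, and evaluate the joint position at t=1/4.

Δ: Δ0=-1, Δ1=1, Δ2=-3, Δ3=7/2
row 1: diag=8, rhs=12; c'=3/8, d'=3/2
row 2: denom=10−3·3/8=71/8; d'=(-24−3·3/2)/(71/8)=-228/71
row 3: denom=8−2·16/71=536/71; d'=(39−2·-228/71)/(536/71)=3225/536
back: M3=3225/536
back: M2=-228/71−16/71·3225/536=-306/67
back: M1=3/2−3/8·-306/67=861/268
M: M0=0, M1=861/268, M2=-306/67, M3=3225/536, M4=0
seg 0: a=-1, c=M0/2=0, d=(M1−M0)/(6·1)=287/536, b=Δ0−h0·(2M0+M1)/6=-823/536
seg 1: a=-2, c=M1/2=861/536, d=(M2−M1)/(6·3)=-695/1608, b=Δ1−h1·(2M1+M2)/6=19/268
seg 2: a=1, c=M2/2=-153/67, d=(M3−M2)/(6·2)=1891/2144, b=Δ2−h2·(2M2+M3)/6=-1051/536
seg 3: a=-5, c=M3/2=3225/1072, d=(M4−M3)/(6·2)=-1075/2144, b=Δ3−h3·(2M3+M4)/6=-137/268
t_q=1/4 → seg 0, τ=1/4; S=-1+-823/536·τ+0·τ²+287/536·τ³=-47185/34304

  seg 0: a=-1 b=-823/536 c=0 d=287/536
  seg 1: a=-2 b=19/268 c=861/536 d=-695/1608
  seg 2: a=1 b=-1051/536 c=-153/67 d=1891/2144
  seg 3: a=-5 b=-137/268 c=3225/1072 d=-1075/2144
S(1/4) = -47185/34304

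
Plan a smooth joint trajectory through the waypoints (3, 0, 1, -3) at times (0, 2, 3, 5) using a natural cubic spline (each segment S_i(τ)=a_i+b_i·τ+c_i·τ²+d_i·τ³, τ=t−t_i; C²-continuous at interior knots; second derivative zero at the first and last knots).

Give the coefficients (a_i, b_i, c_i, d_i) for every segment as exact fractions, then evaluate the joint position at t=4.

Δ: Δ0=-3/2, Δ1=1, Δ2=-2
row 1: diag=6, rhs=15; c'=1/6, d'=5/2
row 2: denom=6−1·1/6=35/6; d'=(-18−1·5/2)/(35/6)=-123/35
back: M2=-123/35
back: M1=5/2−1/6·-123/35=108/35
M: M0=0, M1=108/35, M2=-123/35, M3=0
seg 0: a=3, c=M0/2=0, d=(M1−M0)/(6·2)=9/35, b=Δ0−h0·(2M0+M1)/6=-177/70
seg 1: a=0, c=M1/2=54/35, d=(M2−M1)/(6·1)=-11/10, b=Δ1−h1·(2M1+M2)/6=39/70
seg 2: a=1, c=M2/2=-123/70, d=(M3−M2)/(6·2)=41/140, b=Δ2−h2·(2M2+M3)/6=12/35
t_q=4 → seg 2, τ=1; S=1+12/35·τ+-123/70·τ²+41/140·τ³=-17/140

  seg 0: a=3 b=-177/70 c=0 d=9/35
  seg 1: a=0 b=39/70 c=54/35 d=-11/10
  seg 2: a=1 b=12/35 c=-123/70 d=41/140
S(4) = -17/140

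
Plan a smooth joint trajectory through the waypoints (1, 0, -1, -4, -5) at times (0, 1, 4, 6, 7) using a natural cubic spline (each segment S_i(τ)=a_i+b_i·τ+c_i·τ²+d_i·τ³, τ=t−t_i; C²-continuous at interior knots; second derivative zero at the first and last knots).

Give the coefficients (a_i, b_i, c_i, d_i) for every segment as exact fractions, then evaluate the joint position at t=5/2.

Δ: Δ0=-1, Δ1=-1/3, Δ2=-3/2, Δ3=-1
row 1: diag=8, rhs=4; c'=3/8, d'=1/2
row 2: denom=10−3·3/8=71/8; d'=(-7−3·1/2)/(71/8)=-68/71
row 3: denom=6−2·16/71=394/71; d'=(3−2·-68/71)/(394/71)=349/394
back: M3=349/394
back: M2=-68/71−16/71·349/394=-228/197
back: M1=1/2−3/8·-228/197=184/197
M: M0=0, M1=184/197, M2=-228/197, M3=349/394, M4=0
seg 0: a=1, c=M0/2=0, d=(M1−M0)/(6·1)=92/591, b=Δ0−h0·(2M0+M1)/6=-683/591
seg 1: a=0, c=M1/2=92/197, d=(M2−M1)/(6·3)=-206/1773, b=Δ1−h1·(2M1+M2)/6=-407/591
seg 2: a=-1, c=M2/2=-114/197, d=(M3−M2)/(6·2)=805/4728, b=Δ2−h2·(2M2+M3)/6=-605/591
seg 3: a=-4, c=M3/2=349/788, d=(M4−M3)/(6·1)=-349/2364, b=Δ3−h3·(2M3+M4)/6=-1531/1182
t_q=5/2 → seg 1, τ=3/2; S=0+-407/591·τ+92/197·τ²+-206/1773·τ³=-295/788

  seg 0: a=1 b=-683/591 c=0 d=92/591
  seg 1: a=0 b=-407/591 c=92/197 d=-206/1773
  seg 2: a=-1 b=-605/591 c=-114/197 d=805/4728
  seg 3: a=-4 b=-1531/1182 c=349/788 d=-349/2364
S(5/2) = -295/788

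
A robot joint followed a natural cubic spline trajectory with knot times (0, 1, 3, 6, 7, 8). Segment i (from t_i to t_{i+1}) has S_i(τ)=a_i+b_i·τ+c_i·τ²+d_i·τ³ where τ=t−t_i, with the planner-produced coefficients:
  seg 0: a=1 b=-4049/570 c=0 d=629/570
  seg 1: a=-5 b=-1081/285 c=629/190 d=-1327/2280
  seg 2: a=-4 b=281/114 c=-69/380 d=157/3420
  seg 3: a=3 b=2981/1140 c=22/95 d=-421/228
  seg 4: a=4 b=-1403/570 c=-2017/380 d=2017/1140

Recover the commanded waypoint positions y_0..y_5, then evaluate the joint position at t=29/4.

y_0=1 y_1=-5 y_2=-4 y_3=3 y_4=4 y_5=-2
S(29/4) = 74919/24320

y_0 = S_0(0) = a_0 = 1
y_1 = S_1(0) = a_1 = -5
y_2 = S_2(0) = a_2 = -4
y_3 = S_3(0) = a_3 = 3
y_4 = S_4(0) = a_4 = 4
y_5 = S_4(1) = -2
t_q=29/4 is in segment 4 (τ=1/4); S_4(τ)=74919/24320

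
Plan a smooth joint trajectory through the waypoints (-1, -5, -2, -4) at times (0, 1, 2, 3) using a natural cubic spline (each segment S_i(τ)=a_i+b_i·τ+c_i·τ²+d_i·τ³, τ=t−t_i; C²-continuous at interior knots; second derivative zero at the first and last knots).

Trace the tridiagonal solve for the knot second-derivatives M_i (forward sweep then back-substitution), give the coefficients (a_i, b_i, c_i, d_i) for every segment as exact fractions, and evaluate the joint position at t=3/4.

Δ: Δ0=-4, Δ1=3, Δ2=-2
row 1: diag=4, rhs=42; c'=1/4, d'=21/2
row 2: denom=4−1·1/4=15/4; d'=(-30−1·21/2)/(15/4)=-54/5
back: M2=-54/5
back: M1=21/2−1/4·-54/5=66/5
M: M0=0, M1=66/5, M2=-54/5, M3=0
seg 0: a=-1, c=M0/2=0, d=(M1−M0)/(6·1)=11/5, b=Δ0−h0·(2M0+M1)/6=-31/5
seg 1: a=-5, c=M1/2=33/5, d=(M2−M1)/(6·1)=-4, b=Δ1−h1·(2M1+M2)/6=2/5
seg 2: a=-2, c=M2/2=-27/5, d=(M3−M2)/(6·1)=9/5, b=Δ2−h2·(2M2+M3)/6=8/5
t_q=3/4 → seg 0, τ=3/4; S=-1+-31/5·τ+0·τ²+11/5·τ³=-1511/320

  seg 0: a=-1 b=-31/5 c=0 d=11/5
  seg 1: a=-5 b=2/5 c=33/5 d=-4
  seg 2: a=-2 b=8/5 c=-27/5 d=9/5
S(3/4) = -1511/320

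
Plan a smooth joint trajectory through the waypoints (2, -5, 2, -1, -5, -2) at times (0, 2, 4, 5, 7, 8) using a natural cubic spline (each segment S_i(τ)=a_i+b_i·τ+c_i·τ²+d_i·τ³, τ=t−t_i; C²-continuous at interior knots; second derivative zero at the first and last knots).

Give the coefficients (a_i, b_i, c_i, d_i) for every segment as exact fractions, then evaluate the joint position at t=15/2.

Δ: Δ0=-7/2, Δ1=7/2, Δ2=-3, Δ3=-2, Δ4=3
row 1: diag=8, rhs=42; c'=1/4, d'=21/4
row 2: denom=6−2·1/4=11/2; d'=(-39−2·21/4)/(11/2)=-9
row 3: denom=6−1·2/11=64/11; d'=(6−1·-9)/(64/11)=165/64
row 4: denom=6−2·11/32=85/16; d'=(30−2·165/64)/(85/16)=159/34
back: M4=159/34
back: M3=165/64−11/32·159/34=33/34
back: M2=-9−2/11·33/34=-156/17
back: M1=21/4−1/4·-156/17=513/68
M: M0=0, M1=513/68, M2=-156/17, M3=33/34, M4=159/34, M5=0
seg 0: a=2, c=M0/2=0, d=(M1−M0)/(6·2)=171/272, b=Δ0−h0·(2M0+M1)/6=-409/68
seg 1: a=-5, c=M1/2=513/136, d=(M2−M1)/(6·2)=-379/272, b=Δ1−h1·(2M1+M2)/6=26/17
seg 2: a=2, c=M2/2=-78/17, d=(M3−M2)/(6·1)=115/68, b=Δ2−h2·(2M2+M3)/6=-7/68
seg 3: a=-1, c=M3/2=33/68, d=(M4−M3)/(6·2)=21/68, b=Δ3−h3·(2M3+M4)/6=-143/34
seg 4: a=-5, c=M4/2=159/68, d=(M5−M4)/(6·1)=-53/68, b=Δ4−h4·(2M4+M5)/6=49/34
t_q=15/2 → seg 4, τ=1/2; S=-5+49/34·τ+159/68·τ²+-53/68·τ³=-2063/544

  seg 0: a=2 b=-409/68 c=0 d=171/272
  seg 1: a=-5 b=26/17 c=513/136 d=-379/272
  seg 2: a=2 b=-7/68 c=-78/17 d=115/68
  seg 3: a=-1 b=-143/34 c=33/68 d=21/68
  seg 4: a=-5 b=49/34 c=159/68 d=-53/68
S(15/2) = -2063/544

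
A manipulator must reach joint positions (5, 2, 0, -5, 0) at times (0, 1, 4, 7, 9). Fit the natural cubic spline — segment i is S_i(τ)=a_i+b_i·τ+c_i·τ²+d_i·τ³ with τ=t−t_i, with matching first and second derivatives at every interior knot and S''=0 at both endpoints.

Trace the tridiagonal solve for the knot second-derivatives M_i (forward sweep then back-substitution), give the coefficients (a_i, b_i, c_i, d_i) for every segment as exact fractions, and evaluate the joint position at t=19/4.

  seg 0: a=5 b=-5441/1596 c=0 d=653/1596
  seg 1: a=2 b=-1741/798 c=653/532 d=-1153/4788
  seg 2: a=0 b=-2105/1596 c=-125/133 d=1315/4788
  seg 3: a=-5 b=365/798 c=815/532 d=-815/3192
S(19/4) = -47735/34048

Δ: Δ0=-3, Δ1=-2/3, Δ2=-5/3, Δ3=5/2
row 1: diag=8, rhs=14; c'=3/8, d'=7/4
row 2: denom=12−3·3/8=87/8; d'=(-6−3·7/4)/(87/8)=-30/29
row 3: denom=10−3·8/29=266/29; d'=(25−3·-30/29)/(266/29)=815/266
back: M3=815/266
back: M2=-30/29−8/29·815/266=-250/133
back: M1=7/4−3/8·-250/133=653/266
M: M0=0, M1=653/266, M2=-250/133, M3=815/266, M4=0
seg 0: a=5, c=M0/2=0, d=(M1−M0)/(6·1)=653/1596, b=Δ0−h0·(2M0+M1)/6=-5441/1596
seg 1: a=2, c=M1/2=653/532, d=(M2−M1)/(6·3)=-1153/4788, b=Δ1−h1·(2M1+M2)/6=-1741/798
seg 2: a=0, c=M2/2=-125/133, d=(M3−M2)/(6·3)=1315/4788, b=Δ2−h2·(2M2+M3)/6=-2105/1596
seg 3: a=-5, c=M3/2=815/532, d=(M4−M3)/(6·2)=-815/3192, b=Δ3−h3·(2M3+M4)/6=365/798
t_q=19/4 → seg 2, τ=3/4; S=0+-2105/1596·τ+-125/133·τ²+1315/4788·τ³=-47735/34048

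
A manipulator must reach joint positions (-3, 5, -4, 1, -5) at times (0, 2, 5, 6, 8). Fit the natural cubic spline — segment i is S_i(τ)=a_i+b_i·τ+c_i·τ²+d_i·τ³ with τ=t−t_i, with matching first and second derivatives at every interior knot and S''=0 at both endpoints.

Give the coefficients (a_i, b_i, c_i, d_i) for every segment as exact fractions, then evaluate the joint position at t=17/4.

  seg 0: a=-3 b=1329/208 c=0 d=-497/832
  seg 1: a=5 b=-81/104 c=-1491/416 d=91/96
  seg 2: a=-4 b=1377/416 c=1029/208 d=-1355/416
  seg 3: a=1 b=357/104 c=-2007/416 d=669/832
S(17/4) = -109151/26624

Δ: Δ0=4, Δ1=-3, Δ2=5, Δ3=-3
row 1: diag=10, rhs=-42; c'=3/10, d'=-21/5
row 2: denom=8−3·3/10=71/10; d'=(48−3·-21/5)/(71/10)=606/71
row 3: denom=6−1·10/71=416/71; d'=(-48−1·606/71)/(416/71)=-2007/208
back: M3=-2007/208
back: M2=606/71−10/71·-2007/208=1029/104
back: M1=-21/5−3/10·1029/104=-1491/208
M: M0=0, M1=-1491/208, M2=1029/104, M3=-2007/208, M4=0
seg 0: a=-3, c=M0/2=0, d=(M1−M0)/(6·2)=-497/832, b=Δ0−h0·(2M0+M1)/6=1329/208
seg 1: a=5, c=M1/2=-1491/416, d=(M2−M1)/(6·3)=91/96, b=Δ1−h1·(2M1+M2)/6=-81/104
seg 2: a=-4, c=M2/2=1029/208, d=(M3−M2)/(6·1)=-1355/416, b=Δ2−h2·(2M2+M3)/6=1377/416
seg 3: a=1, c=M3/2=-2007/416, d=(M4−M3)/(6·2)=669/832, b=Δ3−h3·(2M3+M4)/6=357/104
t_q=17/4 → seg 1, τ=9/4; S=5+-81/104·τ+-1491/416·τ²+91/96·τ³=-109151/26624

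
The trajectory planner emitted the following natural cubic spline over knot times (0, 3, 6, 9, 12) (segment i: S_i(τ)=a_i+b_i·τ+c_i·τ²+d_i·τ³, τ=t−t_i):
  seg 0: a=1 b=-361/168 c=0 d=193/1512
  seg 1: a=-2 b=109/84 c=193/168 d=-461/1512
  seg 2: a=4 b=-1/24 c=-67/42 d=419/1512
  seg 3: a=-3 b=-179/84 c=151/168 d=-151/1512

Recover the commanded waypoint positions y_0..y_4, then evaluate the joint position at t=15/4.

y_0 = S_0(0) = a_0 = 1
y_1 = S_1(0) = a_1 = -2
y_2 = S_2(0) = a_2 = 4
y_3 = S_3(0) = a_3 = -3
y_4 = S_3(3) = -4
t_q=15/4 is in segment 1 (τ=3/4); S_1(τ)=-1825/3584

y_0=1 y_1=-2 y_2=4 y_3=-3 y_4=-4
S(15/4) = -1825/3584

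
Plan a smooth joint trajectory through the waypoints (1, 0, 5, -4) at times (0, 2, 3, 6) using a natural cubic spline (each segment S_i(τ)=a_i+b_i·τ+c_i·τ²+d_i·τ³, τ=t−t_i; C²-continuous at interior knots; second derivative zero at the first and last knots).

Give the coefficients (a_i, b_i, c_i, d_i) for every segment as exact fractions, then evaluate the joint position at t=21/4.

Δ: Δ0=-1/2, Δ1=5, Δ2=-3
row 1: diag=6, rhs=33; c'=1/6, d'=11/2
row 2: denom=8−1·1/6=47/6; d'=(-48−1·11/2)/(47/6)=-321/47
back: M2=-321/47
back: M1=11/2−1/6·-321/47=312/47
M: M0=0, M1=312/47, M2=-321/47, M3=0
seg 0: a=1, c=M0/2=0, d=(M1−M0)/(6·2)=26/47, b=Δ0−h0·(2M0+M1)/6=-255/94
seg 1: a=0, c=M1/2=156/47, d=(M2−M1)/(6·1)=-211/94, b=Δ1−h1·(2M1+M2)/6=369/94
seg 2: a=5, c=M2/2=-321/94, d=(M3−M2)/(6·3)=107/282, b=Δ2−h2·(2M2+M3)/6=180/47
t_q=21/4 → seg 2, τ=9/4; S=5+180/47·τ+-321/94·τ²+107/282·τ³=3917/6016

  seg 0: a=1 b=-255/94 c=0 d=26/47
  seg 1: a=0 b=369/94 c=156/47 d=-211/94
  seg 2: a=5 b=180/47 c=-321/94 d=107/282
S(21/4) = 3917/6016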